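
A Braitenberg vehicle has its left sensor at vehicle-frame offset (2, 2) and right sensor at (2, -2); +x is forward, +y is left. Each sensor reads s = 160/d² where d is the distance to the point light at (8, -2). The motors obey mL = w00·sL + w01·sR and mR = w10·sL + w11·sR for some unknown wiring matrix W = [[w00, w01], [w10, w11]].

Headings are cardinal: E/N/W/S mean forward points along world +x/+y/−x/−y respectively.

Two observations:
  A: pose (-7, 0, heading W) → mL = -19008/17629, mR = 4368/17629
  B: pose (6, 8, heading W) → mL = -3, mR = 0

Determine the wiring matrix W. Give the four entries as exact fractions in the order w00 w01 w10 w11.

-1 -1 -1/2 1

obs A: pose=(-7,0,W) → sL=160/289, sR=32/61, mL=-19008/17629, mR=4368/17629
obs B: pose=(6,8,W) → sL=2, sR=1, mL=-3, mR=0
sensor matrix S = [[160/289, 32/61], [2, 1]]; det S = -8736/17629
solve [mL_A; mL_B] = S·[w00; w01] and [mR_A; mR_B] = S·[w10; w11]:
  w00 = -1, w01 = -1, w10 = -1/2, w11 = 1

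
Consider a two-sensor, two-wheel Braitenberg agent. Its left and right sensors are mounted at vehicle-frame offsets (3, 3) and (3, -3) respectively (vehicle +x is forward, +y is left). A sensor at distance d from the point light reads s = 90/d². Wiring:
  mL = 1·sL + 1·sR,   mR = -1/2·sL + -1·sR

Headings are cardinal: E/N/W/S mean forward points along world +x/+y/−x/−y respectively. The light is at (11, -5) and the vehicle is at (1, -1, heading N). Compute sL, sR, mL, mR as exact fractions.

left sensor world pos  = (-2, 2); dL² = 218
right sensor world pos = (4, 2); dR² = 98
sL = 90/218 = 45/109
sR = 90/98 = 45/49
mL = 1·sL + 1·sR = 7110/5341
mR = -1/2·sL + -1·sR = -12015/10682

45/109 45/49 7110/5341 -12015/10682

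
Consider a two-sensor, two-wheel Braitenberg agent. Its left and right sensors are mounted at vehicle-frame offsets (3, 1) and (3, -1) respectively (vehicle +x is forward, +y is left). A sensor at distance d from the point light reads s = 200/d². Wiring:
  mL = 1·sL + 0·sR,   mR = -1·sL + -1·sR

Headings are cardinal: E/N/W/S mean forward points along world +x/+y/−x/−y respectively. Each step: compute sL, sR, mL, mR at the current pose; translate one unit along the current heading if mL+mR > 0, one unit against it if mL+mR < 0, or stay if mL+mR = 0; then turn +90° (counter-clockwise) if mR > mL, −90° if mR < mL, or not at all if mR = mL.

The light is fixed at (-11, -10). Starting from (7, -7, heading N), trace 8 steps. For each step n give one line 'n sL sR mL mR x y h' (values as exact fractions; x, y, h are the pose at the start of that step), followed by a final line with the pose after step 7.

n=0: pose=(7,-7,N); sL=8/13, sR=200/397; mL=8/13, mR=-5776/5161; mL+mR=-200/397 → advance -1; mR−mL=-8952/5161 → turn -1·90°
n=1: pose=(7,-8,E); sL=4/9, sR=100/221; mL=4/9, mR=-1784/1989; mL+mR=-100/221 → advance -1; mR−mL=-2668/1989 → turn -1·90°
n=2: pose=(6,-8,S); sL=8/13, sR=200/257; mL=8/13, mR=-4656/3341; mL+mR=-200/257 → advance -1; mR−mL=-6712/3341 → turn -1·90°
n=3: pose=(6,-7,W); sL=1, sR=50/53; mL=1, mR=-103/53; mL+mR=-50/53 → advance -1; mR−mL=-156/53 → turn -1·90°
n=4: pose=(7,-7,N); sL=8/13, sR=200/397; mL=8/13, mR=-5776/5161; mL+mR=-200/397 → advance -1; mR−mL=-8952/5161 → turn -1·90°
n=5: pose=(7,-8,E); sL=4/9, sR=100/221; mL=4/9, mR=-1784/1989; mL+mR=-100/221 → advance -1; mR−mL=-2668/1989 → turn -1·90°
n=6: pose=(6,-8,S); sL=8/13, sR=200/257; mL=8/13, mR=-4656/3341; mL+mR=-200/257 → advance -1; mR−mL=-6712/3341 → turn -1·90°
n=7: pose=(6,-7,W); sL=1, sR=50/53; mL=1, mR=-103/53; mL+mR=-50/53 → advance -1; mR−mL=-156/53 → turn -1·90°

0 8/13 200/397 8/13 -5776/5161 7 -7 N
1 4/9 100/221 4/9 -1784/1989 7 -8 E
2 8/13 200/257 8/13 -4656/3341 6 -8 S
3 1 50/53 1 -103/53 6 -7 W
4 8/13 200/397 8/13 -5776/5161 7 -7 N
5 4/9 100/221 4/9 -1784/1989 7 -8 E
6 8/13 200/257 8/13 -4656/3341 6 -8 S
7 1 50/53 1 -103/53 6 -7 W
final 7 -7 N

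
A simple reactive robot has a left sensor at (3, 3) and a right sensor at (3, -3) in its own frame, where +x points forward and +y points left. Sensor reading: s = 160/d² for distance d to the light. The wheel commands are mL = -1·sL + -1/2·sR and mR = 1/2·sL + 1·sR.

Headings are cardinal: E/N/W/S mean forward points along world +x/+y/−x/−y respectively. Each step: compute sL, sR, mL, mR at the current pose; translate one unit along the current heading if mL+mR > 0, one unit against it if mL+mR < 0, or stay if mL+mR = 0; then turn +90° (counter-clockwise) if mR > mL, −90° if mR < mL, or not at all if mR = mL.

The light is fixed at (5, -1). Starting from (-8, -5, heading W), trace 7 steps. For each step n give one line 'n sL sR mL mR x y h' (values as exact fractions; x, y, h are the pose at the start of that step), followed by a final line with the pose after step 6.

n=0: pose=(-8,-5,W); sL=32/61, sR=160/257; mL=-13104/15677, mR=13872/15677; mL+mR=768/15677 → advance +1; mR−mL=26976/15677 → turn +1·90°
n=1: pose=(-9,-5,S); sL=16/17, sR=80/169; mL=-3384/2873, mR=2712/2873; mL+mR=-672/2873 → advance -1; mR−mL=6096/2873 → turn +1·90°
n=2: pose=(-9,-4,E); sL=160/121, sR=160/157; mL=-34800/18997, mR=31920/18997; mL+mR=-2880/18997 → advance -1; mR−mL=66720/18997 → turn +1·90°
n=3: pose=(-10,-4,N); sL=40/81, sR=10/9; mL=-85/81, mR=110/81; mL+mR=25/81 → advance +1; mR−mL=65/27 → turn +1·90°
n=4: pose=(-10,-3,W); sL=160/349, sR=32/65; mL=-15984/22685, mR=16368/22685; mL+mR=384/22685 → advance +1; mR−mL=32352/22685 → turn +1·90°
n=5: pose=(-11,-3,S); sL=80/97, sR=80/193; mL=-19320/18721, mR=15480/18721; mL+mR=-3840/18721 → advance -1; mR−mL=34800/18721 → turn +1·90°
n=6: pose=(-11,-2,E); sL=160/173, sR=32/37; mL=-8688/6401, mR=8496/6401; mL+mR=-192/6401 → advance -1; mR−mL=17184/6401 → turn +1·90°

0 32/61 160/257 -13104/15677 13872/15677 -8 -5 W
1 16/17 80/169 -3384/2873 2712/2873 -9 -5 S
2 160/121 160/157 -34800/18997 31920/18997 -9 -4 E
3 40/81 10/9 -85/81 110/81 -10 -4 N
4 160/349 32/65 -15984/22685 16368/22685 -10 -3 W
5 80/97 80/193 -19320/18721 15480/18721 -11 -3 S
6 160/173 32/37 -8688/6401 8496/6401 -11 -2 E
final -12 -2 N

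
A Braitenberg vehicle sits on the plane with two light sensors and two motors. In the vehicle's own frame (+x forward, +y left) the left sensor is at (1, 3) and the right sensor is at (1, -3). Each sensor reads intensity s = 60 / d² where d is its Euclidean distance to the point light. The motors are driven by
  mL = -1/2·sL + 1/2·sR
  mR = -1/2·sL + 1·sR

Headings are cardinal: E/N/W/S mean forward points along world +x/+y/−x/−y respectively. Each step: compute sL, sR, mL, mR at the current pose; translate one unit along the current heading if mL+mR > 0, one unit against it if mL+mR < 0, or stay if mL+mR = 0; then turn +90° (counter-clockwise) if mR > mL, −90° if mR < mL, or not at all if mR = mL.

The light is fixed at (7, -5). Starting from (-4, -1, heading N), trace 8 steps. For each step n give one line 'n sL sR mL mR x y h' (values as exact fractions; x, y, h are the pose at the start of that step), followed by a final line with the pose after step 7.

0 60/221 60/89 3960/19669 10590/19669 -4 -1 N
1 15/37 15/52 -225/3848 165/1924 -4 0 W
2 60/97 60/241 -4320/23377 -1410/23377 -5 0 S
3 30/101 6/13 108/1313 411/1313 -5 1 E
4 12/49 60/113 792/5537 2262/5537 -4 1 N
5 3/8 15/61 -63/976 57/976 -4 2 W
6 12/17 12/41 -144/697 -42/697 -3 2 S
7 30/101 30/53 720/5353 2235/5353 -3 3 E
final -2 3 N

n=0: pose=(-4,-1,N); sL=60/221, sR=60/89; mL=3960/19669, mR=10590/19669; mL+mR=14550/19669 → advance +1; mR−mL=30/89 → turn +1·90°
n=1: pose=(-4,0,W); sL=15/37, sR=15/52; mL=-225/3848, mR=165/1924; mL+mR=105/3848 → advance +1; mR−mL=15/104 → turn +1·90°
n=2: pose=(-5,0,S); sL=60/97, sR=60/241; mL=-4320/23377, mR=-1410/23377; mL+mR=-5730/23377 → advance -1; mR−mL=30/241 → turn +1·90°
n=3: pose=(-5,1,E); sL=30/101, sR=6/13; mL=108/1313, mR=411/1313; mL+mR=519/1313 → advance +1; mR−mL=3/13 → turn +1·90°
n=4: pose=(-4,1,N); sL=12/49, sR=60/113; mL=792/5537, mR=2262/5537; mL+mR=3054/5537 → advance +1; mR−mL=30/113 → turn +1·90°
n=5: pose=(-4,2,W); sL=3/8, sR=15/61; mL=-63/976, mR=57/976; mL+mR=-3/488 → advance -1; mR−mL=15/122 → turn +1·90°
n=6: pose=(-3,2,S); sL=12/17, sR=12/41; mL=-144/697, mR=-42/697; mL+mR=-186/697 → advance -1; mR−mL=6/41 → turn +1·90°
n=7: pose=(-3,3,E); sL=30/101, sR=30/53; mL=720/5353, mR=2235/5353; mL+mR=2955/5353 → advance +1; mR−mL=15/53 → turn +1·90°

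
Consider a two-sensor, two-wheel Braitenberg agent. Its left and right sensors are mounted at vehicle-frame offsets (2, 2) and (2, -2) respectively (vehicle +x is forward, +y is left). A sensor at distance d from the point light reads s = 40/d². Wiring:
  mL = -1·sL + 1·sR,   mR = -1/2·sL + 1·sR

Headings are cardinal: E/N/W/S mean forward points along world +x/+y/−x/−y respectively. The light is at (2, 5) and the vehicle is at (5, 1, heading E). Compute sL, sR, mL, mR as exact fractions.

40/29 40/61 -1280/1769 -60/1769

left sensor world pos  = (7, 3); dL² = 29
right sensor world pos = (7, -1); dR² = 61
sL = 40/29 = 40/29
sR = 40/61 = 40/61
mL = -1·sL + 1·sR = -1280/1769
mR = -1/2·sL + 1·sR = -60/1769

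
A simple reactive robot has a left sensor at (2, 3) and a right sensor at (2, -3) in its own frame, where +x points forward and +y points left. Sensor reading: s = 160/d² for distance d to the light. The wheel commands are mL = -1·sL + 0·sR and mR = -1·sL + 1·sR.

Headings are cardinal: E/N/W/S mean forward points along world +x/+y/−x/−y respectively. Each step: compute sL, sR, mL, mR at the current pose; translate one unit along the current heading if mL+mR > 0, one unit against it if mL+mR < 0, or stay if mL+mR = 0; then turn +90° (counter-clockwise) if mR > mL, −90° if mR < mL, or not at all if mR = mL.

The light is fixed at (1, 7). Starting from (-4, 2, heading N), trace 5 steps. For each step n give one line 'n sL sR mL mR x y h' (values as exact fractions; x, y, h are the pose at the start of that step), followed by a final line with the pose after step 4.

0 160/73 160/13 -160/73 9600/949 -4 2 N
1 80/49 16/5 -80/49 384/245 -4 3 W
2 160/37 32/17 -160/37 -1536/629 -3 3 S
3 40 4 -40 -36 -3 4 E
4 32/13 32 -32/13 384/13 -4 4 N
final -4 5 W

n=0: pose=(-4,2,N); sL=160/73, sR=160/13; mL=-160/73, mR=9600/949; mL+mR=7520/949 → advance +1; mR−mL=160/13 → turn +1·90°
n=1: pose=(-4,3,W); sL=80/49, sR=16/5; mL=-80/49, mR=384/245; mL+mR=-16/245 → advance -1; mR−mL=16/5 → turn +1·90°
n=2: pose=(-3,3,S); sL=160/37, sR=32/17; mL=-160/37, mR=-1536/629; mL+mR=-4256/629 → advance -1; mR−mL=32/17 → turn +1·90°
n=3: pose=(-3,4,E); sL=40, sR=4; mL=-40, mR=-36; mL+mR=-76 → advance -1; mR−mL=4 → turn +1·90°
n=4: pose=(-4,4,N); sL=32/13, sR=32; mL=-32/13, mR=384/13; mL+mR=352/13 → advance +1; mR−mL=32 → turn +1·90°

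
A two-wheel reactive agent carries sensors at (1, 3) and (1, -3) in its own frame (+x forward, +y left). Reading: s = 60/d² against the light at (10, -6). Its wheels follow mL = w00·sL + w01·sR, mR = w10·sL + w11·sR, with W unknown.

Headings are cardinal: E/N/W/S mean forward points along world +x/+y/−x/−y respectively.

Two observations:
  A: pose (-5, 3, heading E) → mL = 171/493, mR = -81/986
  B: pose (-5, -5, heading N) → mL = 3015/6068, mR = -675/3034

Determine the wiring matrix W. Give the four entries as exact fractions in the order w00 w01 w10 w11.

obs A: pose=(-5,3,E) → sL=3/17, sR=15/58, mL=171/493, mR=-81/986
obs B: pose=(-5,-5,N) → sL=15/82, sR=15/37, mL=3015/6068, mR=-675/3034
sensor matrix S = [[3/17, 15/58], [15/82, 15/37]]; det S = 72495/2991524
solve [mL_A; mL_B] = S·[w00; w01] and [mR_A; mR_B] = S·[w10; w11]:
  w00 = 1/2, w01 = 1, w10 = 1, w11 = -1

1/2 1 1 -1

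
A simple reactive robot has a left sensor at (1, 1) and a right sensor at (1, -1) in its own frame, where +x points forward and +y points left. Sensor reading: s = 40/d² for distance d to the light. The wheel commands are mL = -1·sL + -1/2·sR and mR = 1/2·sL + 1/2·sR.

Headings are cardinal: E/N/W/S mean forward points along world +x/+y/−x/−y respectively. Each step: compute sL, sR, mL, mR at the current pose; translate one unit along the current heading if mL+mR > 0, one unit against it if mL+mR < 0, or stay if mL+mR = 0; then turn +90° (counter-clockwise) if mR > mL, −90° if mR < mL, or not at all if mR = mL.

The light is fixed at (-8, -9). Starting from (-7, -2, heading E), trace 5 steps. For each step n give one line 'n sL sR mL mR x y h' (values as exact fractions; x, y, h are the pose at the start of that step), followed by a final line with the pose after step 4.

n=0: pose=(-7,-2,E); sL=10/17, sR=1; mL=-37/34, mR=27/34; mL+mR=-5/17 → advance -1; mR−mL=32/17 → turn +1·90°
n=1: pose=(-8,-2,N); sL=8/13, sR=8/13; mL=-12/13, mR=8/13; mL+mR=-4/13 → advance -1; mR−mL=20/13 → turn +1·90°
n=2: pose=(-8,-3,W); sL=20/13, sR=4/5; mL=-126/65, mR=76/65; mL+mR=-10/13 → advance -1; mR−mL=202/65 → turn +1·90°
n=3: pose=(-7,-3,S); sL=40/29, sR=8/5; mL=-316/145, mR=216/145; mL+mR=-20/29 → advance -1; mR−mL=532/145 → turn +1·90°
n=4: pose=(-7,-2,E); sL=10/17, sR=1; mL=-37/34, mR=27/34; mL+mR=-5/17 → advance -1; mR−mL=32/17 → turn +1·90°

0 10/17 1 -37/34 27/34 -7 -2 E
1 8/13 8/13 -12/13 8/13 -8 -2 N
2 20/13 4/5 -126/65 76/65 -8 -3 W
3 40/29 8/5 -316/145 216/145 -7 -3 S
4 10/17 1 -37/34 27/34 -7 -2 E
final -8 -2 N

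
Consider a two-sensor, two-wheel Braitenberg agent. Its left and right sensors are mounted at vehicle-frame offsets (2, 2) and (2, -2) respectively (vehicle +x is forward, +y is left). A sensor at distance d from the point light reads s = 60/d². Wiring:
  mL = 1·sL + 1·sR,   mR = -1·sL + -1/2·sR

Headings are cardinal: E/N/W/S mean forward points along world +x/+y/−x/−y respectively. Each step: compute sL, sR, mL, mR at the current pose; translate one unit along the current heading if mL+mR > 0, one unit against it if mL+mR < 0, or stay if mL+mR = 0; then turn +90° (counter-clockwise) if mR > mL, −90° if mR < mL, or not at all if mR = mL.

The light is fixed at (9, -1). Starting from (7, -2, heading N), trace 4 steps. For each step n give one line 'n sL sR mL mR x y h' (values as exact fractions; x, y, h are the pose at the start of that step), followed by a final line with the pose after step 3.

n=0: pose=(7,-2,N); sL=60/17, sR=60; mL=1080/17, mR=-570/17; mL+mR=30 → advance +1; mR−mL=-1650/17 → turn -1·90°
n=1: pose=(7,-1,E); sL=15, sR=15; mL=30, mR=-45/2; mL+mR=15/2 → advance +1; mR−mL=-105/2 → turn -1·90°
n=2: pose=(8,-1,S); sL=12, sR=60/13; mL=216/13, mR=-186/13; mL+mR=30/13 → advance +1; mR−mL=-402/13 → turn -1·90°
n=3: pose=(8,-2,W); sL=10/3, sR=6; mL=28/3, mR=-19/3; mL+mR=3 → advance +1; mR−mL=-47/3 → turn -1·90°

0 60/17 60 1080/17 -570/17 7 -2 N
1 15 15 30 -45/2 7 -1 E
2 12 60/13 216/13 -186/13 8 -1 S
3 10/3 6 28/3 -19/3 8 -2 W
final 7 -2 N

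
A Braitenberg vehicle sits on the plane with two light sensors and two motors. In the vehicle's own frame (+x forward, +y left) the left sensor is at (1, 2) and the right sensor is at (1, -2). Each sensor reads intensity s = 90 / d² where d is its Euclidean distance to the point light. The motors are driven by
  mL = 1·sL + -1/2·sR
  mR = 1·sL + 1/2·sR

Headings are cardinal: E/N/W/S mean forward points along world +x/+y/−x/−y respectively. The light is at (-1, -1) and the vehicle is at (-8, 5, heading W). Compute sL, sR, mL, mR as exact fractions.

9/8 45/64 99/128 189/128

left sensor world pos  = (-9, 3); dL² = 80
right sensor world pos = (-9, 7); dR² = 128
sL = 90/80 = 9/8
sR = 90/128 = 45/64
mL = 1·sL + -1/2·sR = 99/128
mR = 1·sL + 1/2·sR = 189/128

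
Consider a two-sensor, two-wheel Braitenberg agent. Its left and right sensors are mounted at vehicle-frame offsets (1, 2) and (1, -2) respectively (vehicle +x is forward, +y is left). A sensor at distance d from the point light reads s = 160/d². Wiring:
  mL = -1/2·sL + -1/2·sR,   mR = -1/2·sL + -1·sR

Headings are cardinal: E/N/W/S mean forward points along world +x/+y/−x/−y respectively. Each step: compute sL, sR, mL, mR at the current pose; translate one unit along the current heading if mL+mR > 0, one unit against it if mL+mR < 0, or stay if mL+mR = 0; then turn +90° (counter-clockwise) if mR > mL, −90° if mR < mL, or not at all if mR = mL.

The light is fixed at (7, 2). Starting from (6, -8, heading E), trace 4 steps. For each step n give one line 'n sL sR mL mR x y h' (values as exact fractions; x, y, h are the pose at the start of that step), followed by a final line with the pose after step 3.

0 5/2 10/9 -65/36 -85/36 6 -8 E
1 160/121 160/137 -20640/16577 -30320/16577 5 -8 S
2 16/13 80/29 -752/377 -1272/377 5 -7 W
3 160/73 32/13 -2208/949 -3376/949 6 -7 N
final 6 -8 E

n=0: pose=(6,-8,E); sL=5/2, sR=10/9; mL=-65/36, mR=-85/36; mL+mR=-25/6 → advance -1; mR−mL=-5/9 → turn -1·90°
n=1: pose=(5,-8,S); sL=160/121, sR=160/137; mL=-20640/16577, mR=-30320/16577; mL+mR=-50960/16577 → advance -1; mR−mL=-80/137 → turn -1·90°
n=2: pose=(5,-7,W); sL=16/13, sR=80/29; mL=-752/377, mR=-1272/377; mL+mR=-2024/377 → advance -1; mR−mL=-40/29 → turn -1·90°
n=3: pose=(6,-7,N); sL=160/73, sR=32/13; mL=-2208/949, mR=-3376/949; mL+mR=-5584/949 → advance -1; mR−mL=-16/13 → turn -1·90°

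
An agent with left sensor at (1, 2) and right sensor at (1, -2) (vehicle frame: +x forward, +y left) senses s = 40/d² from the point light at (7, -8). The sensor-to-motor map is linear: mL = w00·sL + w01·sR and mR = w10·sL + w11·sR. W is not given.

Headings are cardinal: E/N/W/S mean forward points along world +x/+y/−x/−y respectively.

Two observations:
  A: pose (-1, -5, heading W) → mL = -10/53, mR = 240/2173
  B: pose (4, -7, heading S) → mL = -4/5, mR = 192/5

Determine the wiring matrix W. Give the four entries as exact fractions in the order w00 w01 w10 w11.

0 -1/2 1 -1

obs A: pose=(-1,-5,W) → sL=20/41, sR=20/53, mL=-10/53, mR=240/2173
obs B: pose=(4,-7,S) → sL=40, sR=8/5, mL=-4/5, mR=192/5
sensor matrix S = [[20/41, 20/53], [40, 8/5]]; det S = -31104/2173
solve [mL_A; mL_B] = S·[w00; w01] and [mR_A; mR_B] = S·[w10; w11]:
  w00 = 0, w01 = -1/2, w10 = 1, w11 = -1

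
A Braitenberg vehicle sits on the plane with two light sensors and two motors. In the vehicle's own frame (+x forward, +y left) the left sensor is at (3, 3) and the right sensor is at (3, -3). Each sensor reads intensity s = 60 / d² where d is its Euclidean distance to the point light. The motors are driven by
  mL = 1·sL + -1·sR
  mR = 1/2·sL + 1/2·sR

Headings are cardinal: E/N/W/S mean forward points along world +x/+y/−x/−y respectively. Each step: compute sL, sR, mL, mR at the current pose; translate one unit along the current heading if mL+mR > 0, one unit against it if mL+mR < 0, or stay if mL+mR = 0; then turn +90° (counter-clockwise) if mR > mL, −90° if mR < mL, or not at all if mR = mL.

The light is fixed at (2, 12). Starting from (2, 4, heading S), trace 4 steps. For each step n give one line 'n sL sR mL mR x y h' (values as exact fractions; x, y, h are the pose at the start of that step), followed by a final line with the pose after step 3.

0 6/13 6/13 0 6/13 2 4 S
1 4/3 20/51 16/17 44/51 2 3 E
2 3/8 15/37 -9/296 231/592 3 3 S
3 12/13 12/37 288/481 300/481 3 2 E
final 4 2 N

n=0: pose=(2,4,S); sL=6/13, sR=6/13; mL=0, mR=6/13; mL+mR=6/13 → advance +1; mR−mL=6/13 → turn +1·90°
n=1: pose=(2,3,E); sL=4/3, sR=20/51; mL=16/17, mR=44/51; mL+mR=92/51 → advance +1; mR−mL=-4/51 → turn -1·90°
n=2: pose=(3,3,S); sL=3/8, sR=15/37; mL=-9/296, mR=231/592; mL+mR=213/592 → advance +1; mR−mL=249/592 → turn +1·90°
n=3: pose=(3,2,E); sL=12/13, sR=12/37; mL=288/481, mR=300/481; mL+mR=588/481 → advance +1; mR−mL=12/481 → turn +1·90°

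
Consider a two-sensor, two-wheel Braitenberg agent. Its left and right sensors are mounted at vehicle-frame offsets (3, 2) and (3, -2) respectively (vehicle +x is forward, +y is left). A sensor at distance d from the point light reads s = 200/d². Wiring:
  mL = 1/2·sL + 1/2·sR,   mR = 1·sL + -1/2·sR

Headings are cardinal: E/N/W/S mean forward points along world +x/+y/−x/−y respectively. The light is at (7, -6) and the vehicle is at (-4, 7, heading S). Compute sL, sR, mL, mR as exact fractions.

left sensor world pos  = (-2, 4); dL² = 181
right sensor world pos = (-6, 4); dR² = 269
sL = 200/181 = 200/181
sR = 200/269 = 200/269
mL = 1/2·sL + 1/2·sR = 45000/48689
mR = 1·sL + -1/2·sR = 35700/48689

200/181 200/269 45000/48689 35700/48689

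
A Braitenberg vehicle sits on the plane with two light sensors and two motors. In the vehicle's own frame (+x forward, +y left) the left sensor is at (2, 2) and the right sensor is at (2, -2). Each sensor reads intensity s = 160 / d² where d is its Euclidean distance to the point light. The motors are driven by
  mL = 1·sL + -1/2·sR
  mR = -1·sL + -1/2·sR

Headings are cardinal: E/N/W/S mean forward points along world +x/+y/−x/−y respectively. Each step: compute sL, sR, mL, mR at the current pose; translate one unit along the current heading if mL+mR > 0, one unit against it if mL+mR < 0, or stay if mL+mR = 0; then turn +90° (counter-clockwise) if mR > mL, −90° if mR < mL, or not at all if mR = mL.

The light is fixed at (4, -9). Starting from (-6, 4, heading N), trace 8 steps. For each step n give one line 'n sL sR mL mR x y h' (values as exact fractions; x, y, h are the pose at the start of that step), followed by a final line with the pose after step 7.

n=0: pose=(-6,4,N); sL=160/369, sR=160/289; mL=16720/106641, mR=-75760/106641; mL+mR=-160/289 → advance -1; mR−mL=-320/369 → turn -1·90°
n=1: pose=(-6,3,E); sL=8/13, sR=40/41; mL=68/533, mR=-588/533; mL+mR=-40/41 → advance -1; mR−mL=-16/13 → turn -1·90°
n=2: pose=(-7,3,S); sL=160/181, sR=160/269; mL=28560/48689, mR=-57520/48689; mL+mR=-160/269 → advance -1; mR−mL=-320/181 → turn -1·90°
n=3: pose=(-7,4,W); sL=16/29, sR=80/197; mL=1992/5713, mR=-4312/5713; mL+mR=-80/197 → advance -1; mR−mL=-32/29 → turn -1·90°
n=4: pose=(-6,4,N); sL=160/369, sR=160/289; mL=16720/106641, mR=-75760/106641; mL+mR=-160/289 → advance -1; mR−mL=-320/369 → turn -1·90°
n=5: pose=(-6,3,E); sL=8/13, sR=40/41; mL=68/533, mR=-588/533; mL+mR=-40/41 → advance -1; mR−mL=-16/13 → turn -1·90°
n=6: pose=(-7,3,S); sL=160/181, sR=160/269; mL=28560/48689, mR=-57520/48689; mL+mR=-160/269 → advance -1; mR−mL=-320/181 → turn -1·90°
n=7: pose=(-7,4,W); sL=16/29, sR=80/197; mL=1992/5713, mR=-4312/5713; mL+mR=-80/197 → advance -1; mR−mL=-32/29 → turn -1·90°

0 160/369 160/289 16720/106641 -75760/106641 -6 4 N
1 8/13 40/41 68/533 -588/533 -6 3 E
2 160/181 160/269 28560/48689 -57520/48689 -7 3 S
3 16/29 80/197 1992/5713 -4312/5713 -7 4 W
4 160/369 160/289 16720/106641 -75760/106641 -6 4 N
5 8/13 40/41 68/533 -588/533 -6 3 E
6 160/181 160/269 28560/48689 -57520/48689 -7 3 S
7 16/29 80/197 1992/5713 -4312/5713 -7 4 W
final -6 4 N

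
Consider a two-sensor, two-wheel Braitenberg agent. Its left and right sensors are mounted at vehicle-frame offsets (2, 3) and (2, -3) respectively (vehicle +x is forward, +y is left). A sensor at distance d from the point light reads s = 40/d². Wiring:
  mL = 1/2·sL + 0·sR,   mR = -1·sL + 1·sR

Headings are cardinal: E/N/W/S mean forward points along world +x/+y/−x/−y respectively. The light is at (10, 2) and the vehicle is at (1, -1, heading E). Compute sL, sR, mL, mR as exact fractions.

40/49 8/17 20/49 -288/833

left sensor world pos  = (3, 2); dL² = 49
right sensor world pos = (3, -4); dR² = 85
sL = 40/49 = 40/49
sR = 40/85 = 8/17
mL = 1/2·sL + 0·sR = 20/49
mR = -1·sL + 1·sR = -288/833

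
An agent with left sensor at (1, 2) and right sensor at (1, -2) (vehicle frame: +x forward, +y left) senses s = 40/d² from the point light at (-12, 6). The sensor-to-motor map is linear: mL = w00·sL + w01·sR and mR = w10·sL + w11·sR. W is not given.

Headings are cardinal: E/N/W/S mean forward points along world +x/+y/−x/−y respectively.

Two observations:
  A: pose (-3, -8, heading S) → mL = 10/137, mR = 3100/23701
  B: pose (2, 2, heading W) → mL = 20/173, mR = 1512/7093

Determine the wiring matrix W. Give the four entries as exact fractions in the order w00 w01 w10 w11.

obs A: pose=(-3,-8,S) → sL=20/173, sR=20/137, mL=10/137, mR=3100/23701
obs B: pose=(2,2,W) → sL=8/41, sR=40/173, mL=20/173, mR=1512/7093
sensor matrix S = [[20/173, 20/137], [8/41, 40/173]]; det S = -295040/168111193
solve [mL_A; mL_B] = S·[w00; w01] and [mR_A; mR_B] = S·[w10; w11]:
  w00 = 0, w01 = 1/2, w10 = 1/2, w11 = 1/2

0 1/2 1/2 1/2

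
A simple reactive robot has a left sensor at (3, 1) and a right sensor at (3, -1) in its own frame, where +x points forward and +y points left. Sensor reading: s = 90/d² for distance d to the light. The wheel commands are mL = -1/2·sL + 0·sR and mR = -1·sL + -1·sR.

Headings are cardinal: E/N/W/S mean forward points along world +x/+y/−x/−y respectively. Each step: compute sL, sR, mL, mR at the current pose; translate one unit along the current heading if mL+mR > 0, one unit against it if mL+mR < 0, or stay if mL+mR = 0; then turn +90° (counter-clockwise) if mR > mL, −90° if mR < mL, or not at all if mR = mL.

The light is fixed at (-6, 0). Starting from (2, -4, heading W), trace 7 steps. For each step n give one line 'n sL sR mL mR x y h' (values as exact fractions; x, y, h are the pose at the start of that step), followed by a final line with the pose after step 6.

n=0: pose=(2,-4,W); sL=9/5, sR=45/17; mL=-9/10, mR=-378/85; mL+mR=-909/170 → advance -1; mR−mL=-603/170 → turn -1·90°
n=1: pose=(3,-4,N); sL=18/13, sR=90/101; mL=-9/13, mR=-2988/1313; mL+mR=-3897/1313 → advance -1; mR−mL=-2079/1313 → turn -1·90°
n=2: pose=(3,-5,E); sL=9/16, sR=1/2; mL=-9/32, mR=-17/16; mL+mR=-43/32 → advance -1; mR−mL=-25/32 → turn -1·90°
n=3: pose=(2,-5,S); sL=18/29, sR=90/113; mL=-9/29, mR=-4644/3277; mL+mR=-5661/3277 → advance -1; mR−mL=-3627/3277 → turn -1·90°
n=4: pose=(2,-4,W); sL=9/5, sR=45/17; mL=-9/10, mR=-378/85; mL+mR=-909/170 → advance -1; mR−mL=-603/170 → turn -1·90°
n=5: pose=(3,-4,N); sL=18/13, sR=90/101; mL=-9/13, mR=-2988/1313; mL+mR=-3897/1313 → advance -1; mR−mL=-2079/1313 → turn -1·90°
n=6: pose=(3,-5,E); sL=9/16, sR=1/2; mL=-9/32, mR=-17/16; mL+mR=-43/32 → advance -1; mR−mL=-25/32 → turn -1·90°

0 9/5 45/17 -9/10 -378/85 2 -4 W
1 18/13 90/101 -9/13 -2988/1313 3 -4 N
2 9/16 1/2 -9/32 -17/16 3 -5 E
3 18/29 90/113 -9/29 -4644/3277 2 -5 S
4 9/5 45/17 -9/10 -378/85 2 -4 W
5 18/13 90/101 -9/13 -2988/1313 3 -4 N
6 9/16 1/2 -9/32 -17/16 3 -5 E
final 2 -5 S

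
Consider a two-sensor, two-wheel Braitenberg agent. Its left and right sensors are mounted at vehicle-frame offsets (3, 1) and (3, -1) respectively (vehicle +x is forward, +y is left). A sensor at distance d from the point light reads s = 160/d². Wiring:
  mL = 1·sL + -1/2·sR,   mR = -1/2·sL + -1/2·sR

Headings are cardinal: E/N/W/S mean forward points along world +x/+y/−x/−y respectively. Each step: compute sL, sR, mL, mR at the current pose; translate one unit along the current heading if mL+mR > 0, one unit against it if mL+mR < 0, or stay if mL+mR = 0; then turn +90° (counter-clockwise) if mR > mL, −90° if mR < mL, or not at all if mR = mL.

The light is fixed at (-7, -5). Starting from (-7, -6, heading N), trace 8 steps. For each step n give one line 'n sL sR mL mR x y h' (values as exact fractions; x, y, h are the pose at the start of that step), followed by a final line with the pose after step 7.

n=0: pose=(-7,-6,N); sL=32, sR=32; mL=16, mR=-32; mL+mR=-16 → advance -1; mR−mL=-48 → turn -1·90°
n=1: pose=(-7,-7,E); sL=16, sR=80/9; mL=104/9, mR=-112/9; mL+mR=-8/9 → advance -1; mR−mL=-24 → turn -1·90°
n=2: pose=(-8,-7,S); sL=32/5, sR=160/29; mL=528/145, mR=-864/145; mL+mR=-336/145 → advance -1; mR−mL=-48/5 → turn -1·90°
n=3: pose=(-8,-6,W); sL=8, sR=10; mL=3, mR=-9; mL+mR=-6 → advance -1; mR−mL=-12 → turn -1·90°
n=4: pose=(-7,-6,N); sL=32, sR=32; mL=16, mR=-32; mL+mR=-16 → advance -1; mR−mL=-48 → turn -1·90°
n=5: pose=(-7,-7,E); sL=16, sR=80/9; mL=104/9, mR=-112/9; mL+mR=-8/9 → advance -1; mR−mL=-24 → turn -1·90°
n=6: pose=(-8,-7,S); sL=32/5, sR=160/29; mL=528/145, mR=-864/145; mL+mR=-336/145 → advance -1; mR−mL=-48/5 → turn -1·90°
n=7: pose=(-8,-6,W); sL=8, sR=10; mL=3, mR=-9; mL+mR=-6 → advance -1; mR−mL=-12 → turn -1·90°

0 32 32 16 -32 -7 -6 N
1 16 80/9 104/9 -112/9 -7 -7 E
2 32/5 160/29 528/145 -864/145 -8 -7 S
3 8 10 3 -9 -8 -6 W
4 32 32 16 -32 -7 -6 N
5 16 80/9 104/9 -112/9 -7 -7 E
6 32/5 160/29 528/145 -864/145 -8 -7 S
7 8 10 3 -9 -8 -6 W
final -7 -6 N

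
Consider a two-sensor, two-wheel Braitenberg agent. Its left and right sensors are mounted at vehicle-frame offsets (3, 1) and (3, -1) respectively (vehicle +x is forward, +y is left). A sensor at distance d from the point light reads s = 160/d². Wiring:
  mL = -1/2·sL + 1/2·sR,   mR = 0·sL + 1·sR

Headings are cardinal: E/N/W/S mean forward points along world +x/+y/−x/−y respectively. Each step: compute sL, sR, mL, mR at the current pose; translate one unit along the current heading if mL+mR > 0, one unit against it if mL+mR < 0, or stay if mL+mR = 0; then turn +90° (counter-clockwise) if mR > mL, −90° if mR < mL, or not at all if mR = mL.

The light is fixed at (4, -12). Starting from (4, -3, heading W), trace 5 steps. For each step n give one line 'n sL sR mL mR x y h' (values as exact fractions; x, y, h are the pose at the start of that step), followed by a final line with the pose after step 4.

0 160/73 160/109 -2880/7957 160/109 4 -3 W
1 40/9 4 -2/9 4 3 -3 S
2 32/17 160/53 512/901 160/53 3 -4 E
3 80/61 80/61 0 80/61 4 -4 N
4 160/73 160/109 -2880/7957 160/109 4 -3 W
final 3 -3 S

n=0: pose=(4,-3,W); sL=160/73, sR=160/109; mL=-2880/7957, mR=160/109; mL+mR=8800/7957 → advance +1; mR−mL=14560/7957 → turn +1·90°
n=1: pose=(3,-3,S); sL=40/9, sR=4; mL=-2/9, mR=4; mL+mR=34/9 → advance +1; mR−mL=38/9 → turn +1·90°
n=2: pose=(3,-4,E); sL=32/17, sR=160/53; mL=512/901, mR=160/53; mL+mR=3232/901 → advance +1; mR−mL=2208/901 → turn +1·90°
n=3: pose=(4,-4,N); sL=80/61, sR=80/61; mL=0, mR=80/61; mL+mR=80/61 → advance +1; mR−mL=80/61 → turn +1·90°
n=4: pose=(4,-3,W); sL=160/73, sR=160/109; mL=-2880/7957, mR=160/109; mL+mR=8800/7957 → advance +1; mR−mL=14560/7957 → turn +1·90°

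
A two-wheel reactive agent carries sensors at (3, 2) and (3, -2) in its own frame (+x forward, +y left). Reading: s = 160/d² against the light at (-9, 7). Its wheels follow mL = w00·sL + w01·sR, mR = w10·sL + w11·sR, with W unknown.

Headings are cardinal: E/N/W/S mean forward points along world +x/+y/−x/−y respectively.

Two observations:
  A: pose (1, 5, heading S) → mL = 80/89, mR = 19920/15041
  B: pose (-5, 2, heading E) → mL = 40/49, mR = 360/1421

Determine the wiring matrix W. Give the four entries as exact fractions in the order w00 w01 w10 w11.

0 1/2 -1/2 1

obs A: pose=(1,5,S) → sL=160/169, sR=160/89, mL=80/89, mR=19920/15041
obs B: pose=(-5,2,E) → sL=80/29, sR=80/49, mL=40/49, mR=360/1421
sensor matrix S = [[160/169, 160/89], [80/29, 80/49]]; det S = -72960000/21373261
solve [mL_A; mL_B] = S·[w00; w01] and [mR_A; mR_B] = S·[w10; w11]:
  w00 = 0, w01 = 1/2, w10 = -1/2, w11 = 1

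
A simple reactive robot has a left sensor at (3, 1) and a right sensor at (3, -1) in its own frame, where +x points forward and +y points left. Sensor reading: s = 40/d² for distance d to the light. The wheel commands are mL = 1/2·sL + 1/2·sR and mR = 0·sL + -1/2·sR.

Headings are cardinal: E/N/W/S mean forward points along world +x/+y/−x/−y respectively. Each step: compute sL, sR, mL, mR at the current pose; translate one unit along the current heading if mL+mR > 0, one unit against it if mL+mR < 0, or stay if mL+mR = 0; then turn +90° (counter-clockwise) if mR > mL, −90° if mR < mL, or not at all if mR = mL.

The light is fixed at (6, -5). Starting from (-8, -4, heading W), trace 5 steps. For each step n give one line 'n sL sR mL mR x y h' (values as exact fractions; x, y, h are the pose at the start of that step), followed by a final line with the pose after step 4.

n=0: pose=(-8,-4,W); sL=40/289, sR=40/293; mL=11640/84677, mR=-20/293; mL+mR=20/289 → advance +1; mR−mL=-17420/84677 → turn -1·90°
n=1: pose=(-9,-4,N); sL=5/34, sR=10/53; mL=605/3604, mR=-5/53; mL+mR=5/68 → advance +1; mR−mL=-945/3604 → turn -1·90°
n=2: pose=(-9,-3,E); sL=40/153, sR=8/29; mL=1192/4437, mR=-4/29; mL+mR=20/153 → advance +1; mR−mL=-1804/4437 → turn -1·90°
n=3: pose=(-8,-3,S); sL=4/17, sR=20/113; mL=396/1921, mR=-10/113; mL+mR=2/17 → advance +1; mR−mL=-566/1921 → turn -1·90°
n=4: pose=(-8,-4,W); sL=40/289, sR=40/293; mL=11640/84677, mR=-20/293; mL+mR=20/289 → advance +1; mR−mL=-17420/84677 → turn -1·90°

0 40/289 40/293 11640/84677 -20/293 -8 -4 W
1 5/34 10/53 605/3604 -5/53 -9 -4 N
2 40/153 8/29 1192/4437 -4/29 -9 -3 E
3 4/17 20/113 396/1921 -10/113 -8 -3 S
4 40/289 40/293 11640/84677 -20/293 -8 -4 W
final -9 -4 N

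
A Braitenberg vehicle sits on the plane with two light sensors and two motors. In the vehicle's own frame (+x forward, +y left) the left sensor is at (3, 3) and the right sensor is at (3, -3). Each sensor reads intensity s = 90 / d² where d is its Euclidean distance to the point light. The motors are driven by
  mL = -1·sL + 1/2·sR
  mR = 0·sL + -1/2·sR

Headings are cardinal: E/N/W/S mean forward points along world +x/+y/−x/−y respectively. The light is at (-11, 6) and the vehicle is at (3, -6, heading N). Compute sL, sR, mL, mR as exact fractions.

left sensor world pos  = (0, -3); dL² = 202
right sensor world pos = (6, -3); dR² = 370
sL = 90/202 = 45/101
sR = 90/370 = 9/37
mL = -1·sL + 1/2·sR = -2421/7474
mR = 0·sL + -1/2·sR = -9/74

45/101 9/37 -2421/7474 -9/74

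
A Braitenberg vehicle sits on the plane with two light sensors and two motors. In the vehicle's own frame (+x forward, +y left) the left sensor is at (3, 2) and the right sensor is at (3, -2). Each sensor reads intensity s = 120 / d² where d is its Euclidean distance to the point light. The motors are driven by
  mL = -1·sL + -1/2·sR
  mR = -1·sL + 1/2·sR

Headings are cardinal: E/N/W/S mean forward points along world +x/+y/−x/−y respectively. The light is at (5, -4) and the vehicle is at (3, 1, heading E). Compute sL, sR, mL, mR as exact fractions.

left sensor world pos  = (6, 3); dL² = 50
right sensor world pos = (6, -1); dR² = 10
sL = 120/50 = 12/5
sR = 120/10 = 12
mL = -1·sL + -1/2·sR = -42/5
mR = -1·sL + 1/2·sR = 18/5

12/5 12 -42/5 18/5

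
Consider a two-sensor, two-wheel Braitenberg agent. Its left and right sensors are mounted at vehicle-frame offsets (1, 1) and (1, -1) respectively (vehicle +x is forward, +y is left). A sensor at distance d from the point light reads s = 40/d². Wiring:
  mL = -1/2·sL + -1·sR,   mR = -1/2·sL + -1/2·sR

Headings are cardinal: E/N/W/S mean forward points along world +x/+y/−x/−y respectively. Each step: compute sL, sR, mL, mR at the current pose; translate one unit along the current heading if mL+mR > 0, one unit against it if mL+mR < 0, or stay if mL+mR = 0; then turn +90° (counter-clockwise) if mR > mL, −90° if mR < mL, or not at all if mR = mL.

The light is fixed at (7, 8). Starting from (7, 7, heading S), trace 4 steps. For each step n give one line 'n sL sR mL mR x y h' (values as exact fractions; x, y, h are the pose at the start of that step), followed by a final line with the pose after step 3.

0 8 8 -12 -8 7 7 S
1 20 20 -30 -20 7 8 E
2 8 40 -44 -24 6 8 N
3 5 10 -25/2 -15/2 6 7 W
final 7 7 S

n=0: pose=(7,7,S); sL=8, sR=8; mL=-12, mR=-8; mL+mR=-20 → advance -1; mR−mL=4 → turn +1·90°
n=1: pose=(7,8,E); sL=20, sR=20; mL=-30, mR=-20; mL+mR=-50 → advance -1; mR−mL=10 → turn +1·90°
n=2: pose=(6,8,N); sL=8, sR=40; mL=-44, mR=-24; mL+mR=-68 → advance -1; mR−mL=20 → turn +1·90°
n=3: pose=(6,7,W); sL=5, sR=10; mL=-25/2, mR=-15/2; mL+mR=-20 → advance -1; mR−mL=5 → turn +1·90°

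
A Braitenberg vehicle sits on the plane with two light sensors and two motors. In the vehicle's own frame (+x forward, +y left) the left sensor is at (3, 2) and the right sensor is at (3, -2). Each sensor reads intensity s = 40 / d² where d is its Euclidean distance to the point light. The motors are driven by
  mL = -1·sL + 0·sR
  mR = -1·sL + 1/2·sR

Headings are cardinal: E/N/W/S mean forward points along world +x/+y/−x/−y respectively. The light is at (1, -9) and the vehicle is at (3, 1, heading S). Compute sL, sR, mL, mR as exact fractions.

8/13 40/49 -8/13 -132/637

left sensor world pos  = (5, -2); dL² = 65
right sensor world pos = (1, -2); dR² = 49
sL = 40/65 = 8/13
sR = 40/49 = 40/49
mL = -1·sL + 0·sR = -8/13
mR = -1·sL + 1/2·sR = -132/637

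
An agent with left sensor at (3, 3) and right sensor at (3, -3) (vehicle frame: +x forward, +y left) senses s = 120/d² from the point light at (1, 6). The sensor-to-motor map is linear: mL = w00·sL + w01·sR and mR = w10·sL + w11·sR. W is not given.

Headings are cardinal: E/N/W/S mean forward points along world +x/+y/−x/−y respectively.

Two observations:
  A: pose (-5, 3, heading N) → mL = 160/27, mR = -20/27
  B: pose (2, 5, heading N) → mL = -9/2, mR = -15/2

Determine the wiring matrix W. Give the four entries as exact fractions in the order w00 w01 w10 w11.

obs A: pose=(-5,3,N) → sL=40/27, sR=40/3, mL=160/27, mR=-20/27
obs B: pose=(2,5,N) → sL=15, sR=6, mL=-9/2, mR=-15/2
sensor matrix S = [[40/27, 40/3], [15, 6]]; det S = -1720/9
solve [mL_A; mL_B] = S·[w00; w01] and [mR_A; mR_B] = S·[w10; w11]:
  w00 = -1/2, w01 = 1/2, w10 = -1/2, w11 = 0

-1/2 1/2 -1/2 0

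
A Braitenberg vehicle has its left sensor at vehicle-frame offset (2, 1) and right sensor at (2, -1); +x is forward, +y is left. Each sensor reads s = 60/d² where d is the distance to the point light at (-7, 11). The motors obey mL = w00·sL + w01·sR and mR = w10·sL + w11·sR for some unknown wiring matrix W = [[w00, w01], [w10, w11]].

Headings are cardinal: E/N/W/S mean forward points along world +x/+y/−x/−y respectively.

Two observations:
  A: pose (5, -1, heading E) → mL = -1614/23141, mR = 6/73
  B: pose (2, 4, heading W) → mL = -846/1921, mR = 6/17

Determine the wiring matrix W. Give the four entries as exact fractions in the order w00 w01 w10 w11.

obs A: pose=(5,-1,E) → sL=60/317, sR=12/73, mL=-1614/23141, mR=6/73
obs B: pose=(2,4,W) → sL=60/113, sR=12/17, mL=-846/1921, mR=6/17
sensor matrix S = [[60/317, 12/73], [60/113, 12/17]]; det S = 2059200/44453861
solve [mL_A; mL_B] = S·[w00; w01] and [mR_A; mR_B] = S·[w10; w11]:
  w00 = 1/2, w01 = -1, w10 = 0, w11 = 1/2

1/2 -1 0 1/2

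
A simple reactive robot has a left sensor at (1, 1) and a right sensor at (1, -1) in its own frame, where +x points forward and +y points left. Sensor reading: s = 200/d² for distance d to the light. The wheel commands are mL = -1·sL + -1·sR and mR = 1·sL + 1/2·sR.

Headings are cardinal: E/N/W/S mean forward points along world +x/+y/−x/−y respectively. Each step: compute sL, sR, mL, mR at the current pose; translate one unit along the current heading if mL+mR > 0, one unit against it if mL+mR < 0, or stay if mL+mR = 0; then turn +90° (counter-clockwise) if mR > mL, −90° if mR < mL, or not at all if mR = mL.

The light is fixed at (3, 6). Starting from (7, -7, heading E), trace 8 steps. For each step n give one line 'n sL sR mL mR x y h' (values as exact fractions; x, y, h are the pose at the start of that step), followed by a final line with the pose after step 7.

0 200/169 200/221 -6000/2873 4700/2873 7 -7 E
1 50/37 5/4 -385/148 585/296 6 -7 N
2 200/229 200/173 -80400/39617 57500/39617 6 -8 W
3 4/5 100/117 -968/585 718/585 7 -8 S
4 200/169 200/221 -6000/2873 4700/2873 7 -7 E
5 50/37 5/4 -385/148 585/296 6 -7 N
6 200/229 200/173 -80400/39617 57500/39617 6 -8 W
7 4/5 100/117 -968/585 718/585 7 -8 S
final 7 -7 E

n=0: pose=(7,-7,E); sL=200/169, sR=200/221; mL=-6000/2873, mR=4700/2873; mL+mR=-100/221 → advance -1; mR−mL=10700/2873 → turn +1·90°
n=1: pose=(6,-7,N); sL=50/37, sR=5/4; mL=-385/148, mR=585/296; mL+mR=-5/8 → advance -1; mR−mL=1355/296 → turn +1·90°
n=2: pose=(6,-8,W); sL=200/229, sR=200/173; mL=-80400/39617, mR=57500/39617; mL+mR=-100/173 → advance -1; mR−mL=137900/39617 → turn +1·90°
n=3: pose=(7,-8,S); sL=4/5, sR=100/117; mL=-968/585, mR=718/585; mL+mR=-50/117 → advance -1; mR−mL=562/195 → turn +1·90°
n=4: pose=(7,-7,E); sL=200/169, sR=200/221; mL=-6000/2873, mR=4700/2873; mL+mR=-100/221 → advance -1; mR−mL=10700/2873 → turn +1·90°
n=5: pose=(6,-7,N); sL=50/37, sR=5/4; mL=-385/148, mR=585/296; mL+mR=-5/8 → advance -1; mR−mL=1355/296 → turn +1·90°
n=6: pose=(6,-8,W); sL=200/229, sR=200/173; mL=-80400/39617, mR=57500/39617; mL+mR=-100/173 → advance -1; mR−mL=137900/39617 → turn +1·90°
n=7: pose=(7,-8,S); sL=4/5, sR=100/117; mL=-968/585, mR=718/585; mL+mR=-50/117 → advance -1; mR−mL=562/195 → turn +1·90°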